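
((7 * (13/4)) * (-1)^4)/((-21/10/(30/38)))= -325/38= -8.55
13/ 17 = 0.76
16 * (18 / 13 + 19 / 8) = 60.15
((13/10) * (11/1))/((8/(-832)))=-7436/5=-1487.20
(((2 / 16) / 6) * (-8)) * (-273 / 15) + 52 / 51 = 689 / 170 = 4.05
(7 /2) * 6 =21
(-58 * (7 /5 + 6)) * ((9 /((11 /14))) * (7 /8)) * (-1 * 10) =43017.55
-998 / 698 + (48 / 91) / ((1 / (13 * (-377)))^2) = 30952281611 / 2443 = 12669783.71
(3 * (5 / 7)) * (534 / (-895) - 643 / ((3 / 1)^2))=-580291 / 3759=-154.37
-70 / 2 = -35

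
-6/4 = -3/2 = -1.50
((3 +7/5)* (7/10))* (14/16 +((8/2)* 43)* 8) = 169631/40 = 4240.78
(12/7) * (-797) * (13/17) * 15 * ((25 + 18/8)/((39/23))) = -29971185/119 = -251858.70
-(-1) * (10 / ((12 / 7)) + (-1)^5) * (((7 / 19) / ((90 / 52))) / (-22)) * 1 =-2639 / 56430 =-0.05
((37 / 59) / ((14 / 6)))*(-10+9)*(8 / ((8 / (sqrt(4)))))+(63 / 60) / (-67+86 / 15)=-842091 / 1518188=-0.55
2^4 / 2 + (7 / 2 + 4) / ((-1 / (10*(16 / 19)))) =-1048 / 19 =-55.16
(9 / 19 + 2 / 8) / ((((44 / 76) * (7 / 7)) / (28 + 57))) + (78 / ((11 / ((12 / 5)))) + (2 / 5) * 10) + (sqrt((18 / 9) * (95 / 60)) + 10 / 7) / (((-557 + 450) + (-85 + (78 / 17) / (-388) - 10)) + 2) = 129277370927 / 1015844060 - 1649 * sqrt(114) / 1978917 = 127.25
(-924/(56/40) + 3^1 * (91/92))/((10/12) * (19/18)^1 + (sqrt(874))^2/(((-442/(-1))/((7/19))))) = -360687249/882809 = -408.57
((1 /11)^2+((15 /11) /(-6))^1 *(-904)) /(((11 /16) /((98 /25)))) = 38982048 /33275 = 1171.51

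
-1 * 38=-38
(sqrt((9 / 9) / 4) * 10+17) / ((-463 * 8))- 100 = -185211 / 1852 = -100.01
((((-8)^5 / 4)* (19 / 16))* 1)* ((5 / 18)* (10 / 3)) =-243200 / 27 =-9007.41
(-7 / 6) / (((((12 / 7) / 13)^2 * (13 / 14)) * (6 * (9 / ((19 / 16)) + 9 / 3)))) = -593047 / 520992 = -1.14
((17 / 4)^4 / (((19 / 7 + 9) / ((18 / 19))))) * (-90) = -236782035 / 99712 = -2374.66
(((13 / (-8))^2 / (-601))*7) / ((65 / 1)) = -91 / 192320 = -0.00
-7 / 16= -0.44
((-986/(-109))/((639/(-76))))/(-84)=18734/1462671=0.01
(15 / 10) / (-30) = -1 / 20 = -0.05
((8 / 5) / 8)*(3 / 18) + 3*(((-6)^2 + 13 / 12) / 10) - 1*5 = 739 / 120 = 6.16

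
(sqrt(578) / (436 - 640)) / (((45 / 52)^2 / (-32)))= 21632 * sqrt(2) / 6075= 5.04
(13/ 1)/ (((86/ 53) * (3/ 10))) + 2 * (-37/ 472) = 808247/ 30444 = 26.55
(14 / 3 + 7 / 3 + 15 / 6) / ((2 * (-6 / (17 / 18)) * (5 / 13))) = -4199 / 2160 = -1.94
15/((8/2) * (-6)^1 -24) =-0.31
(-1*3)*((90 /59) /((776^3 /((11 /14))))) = -1485 /192990181888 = -0.00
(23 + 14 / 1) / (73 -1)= 37 / 72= 0.51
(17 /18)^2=289 /324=0.89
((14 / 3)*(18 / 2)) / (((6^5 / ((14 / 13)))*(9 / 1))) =0.00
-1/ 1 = -1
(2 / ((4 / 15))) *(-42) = -315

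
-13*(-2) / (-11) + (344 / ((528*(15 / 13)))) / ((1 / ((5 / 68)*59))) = 1157 / 13464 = 0.09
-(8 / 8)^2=-1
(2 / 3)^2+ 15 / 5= 31 / 9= 3.44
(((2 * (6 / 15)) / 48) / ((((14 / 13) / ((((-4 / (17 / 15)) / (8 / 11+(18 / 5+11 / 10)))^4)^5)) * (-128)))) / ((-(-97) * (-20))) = 895564793254223884248371200000000000000000000000000000000000000 / 78529165928103753747207083300959409502961757324449372061734083747848313237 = 0.00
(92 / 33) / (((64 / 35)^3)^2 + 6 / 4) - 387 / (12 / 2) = -607877633477179 / 9434947522902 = -64.43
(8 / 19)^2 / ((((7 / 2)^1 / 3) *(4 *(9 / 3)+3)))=128 / 12635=0.01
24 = 24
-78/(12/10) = -65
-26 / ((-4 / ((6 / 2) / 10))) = 39 / 20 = 1.95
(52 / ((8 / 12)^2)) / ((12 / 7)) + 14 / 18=2485 / 36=69.03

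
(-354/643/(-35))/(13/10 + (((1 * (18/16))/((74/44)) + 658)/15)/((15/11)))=2357640/5021329103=0.00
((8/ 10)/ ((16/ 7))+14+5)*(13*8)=10062/ 5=2012.40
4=4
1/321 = 0.00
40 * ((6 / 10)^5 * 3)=5832 / 625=9.33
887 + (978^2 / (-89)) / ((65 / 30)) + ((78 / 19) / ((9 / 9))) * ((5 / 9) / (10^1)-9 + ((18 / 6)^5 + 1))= -204982294 / 65949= -3108.19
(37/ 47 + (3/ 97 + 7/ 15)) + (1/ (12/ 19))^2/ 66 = 286578979/ 216643680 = 1.32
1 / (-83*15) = -0.00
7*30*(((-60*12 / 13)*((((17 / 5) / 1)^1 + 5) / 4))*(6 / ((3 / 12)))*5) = -38102400 / 13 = -2930953.85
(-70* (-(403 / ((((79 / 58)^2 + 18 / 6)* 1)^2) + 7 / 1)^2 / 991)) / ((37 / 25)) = 72306684677593387561750 / 2609391400638094016107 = 27.71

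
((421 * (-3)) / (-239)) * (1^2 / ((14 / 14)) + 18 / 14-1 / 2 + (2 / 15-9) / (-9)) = 2204777 / 150570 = 14.64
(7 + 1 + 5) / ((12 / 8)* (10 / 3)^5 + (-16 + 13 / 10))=10530 / 488093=0.02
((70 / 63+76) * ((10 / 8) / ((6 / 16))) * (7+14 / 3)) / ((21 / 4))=138800 / 243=571.19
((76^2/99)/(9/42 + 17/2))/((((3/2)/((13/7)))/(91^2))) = 1243607456/18117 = 68643.12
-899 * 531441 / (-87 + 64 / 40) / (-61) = -91712.19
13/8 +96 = 781/8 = 97.62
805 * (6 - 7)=-805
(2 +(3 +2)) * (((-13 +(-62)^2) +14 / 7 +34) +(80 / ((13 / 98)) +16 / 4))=407141 / 13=31318.54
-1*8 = -8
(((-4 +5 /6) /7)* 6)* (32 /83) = -608 /581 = -1.05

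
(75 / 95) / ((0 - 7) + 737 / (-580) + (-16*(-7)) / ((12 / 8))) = 0.01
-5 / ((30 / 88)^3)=-85184 / 675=-126.20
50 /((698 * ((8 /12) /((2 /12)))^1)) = 25 /1396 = 0.02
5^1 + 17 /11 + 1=83 /11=7.55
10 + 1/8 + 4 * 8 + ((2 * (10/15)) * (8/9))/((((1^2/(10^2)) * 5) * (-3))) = 22177/648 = 34.22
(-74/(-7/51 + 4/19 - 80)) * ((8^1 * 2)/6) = 191216/77449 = 2.47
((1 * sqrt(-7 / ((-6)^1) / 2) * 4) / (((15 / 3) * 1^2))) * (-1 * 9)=-6 * sqrt(21) / 5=-5.50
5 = 5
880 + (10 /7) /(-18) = 55435 /63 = 879.92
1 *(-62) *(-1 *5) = 310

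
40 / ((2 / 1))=20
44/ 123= 0.36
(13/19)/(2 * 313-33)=13/11267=0.00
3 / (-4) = -3 / 4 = -0.75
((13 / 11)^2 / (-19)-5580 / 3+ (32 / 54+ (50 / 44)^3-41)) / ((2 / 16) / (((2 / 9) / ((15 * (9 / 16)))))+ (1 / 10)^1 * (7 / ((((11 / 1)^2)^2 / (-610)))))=-3651372366752 / 9069585039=-402.60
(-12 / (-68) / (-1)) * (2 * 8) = -48 / 17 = -2.82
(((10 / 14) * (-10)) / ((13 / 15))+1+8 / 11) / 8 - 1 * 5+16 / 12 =-4.48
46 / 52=23 / 26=0.88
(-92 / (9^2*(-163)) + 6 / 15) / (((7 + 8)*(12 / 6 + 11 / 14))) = 376124 / 38618775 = 0.01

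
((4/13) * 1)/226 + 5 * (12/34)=44104/24973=1.77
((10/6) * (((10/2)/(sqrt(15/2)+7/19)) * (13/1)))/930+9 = 1805 * sqrt(30)/228222+1026334/114111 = 9.04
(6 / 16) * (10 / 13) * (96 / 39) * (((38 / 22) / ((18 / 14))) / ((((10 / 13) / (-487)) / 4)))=-1036336 / 429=-2415.70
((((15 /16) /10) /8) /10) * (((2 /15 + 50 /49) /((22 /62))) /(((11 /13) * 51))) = 21359 /241903200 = 0.00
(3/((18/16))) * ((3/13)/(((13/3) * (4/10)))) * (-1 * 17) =-1020/169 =-6.04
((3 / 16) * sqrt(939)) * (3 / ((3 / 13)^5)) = 371293 * sqrt(939) / 432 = 26336.97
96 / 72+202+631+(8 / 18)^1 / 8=15019 / 18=834.39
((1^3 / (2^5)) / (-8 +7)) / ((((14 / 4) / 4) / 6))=-3 / 14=-0.21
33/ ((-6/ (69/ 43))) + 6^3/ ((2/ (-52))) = -483735/ 86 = -5624.83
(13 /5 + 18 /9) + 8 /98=1147 /245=4.68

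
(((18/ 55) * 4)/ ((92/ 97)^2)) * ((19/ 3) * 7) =3754191/ 58190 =64.52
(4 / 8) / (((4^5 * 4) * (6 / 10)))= 5 / 24576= 0.00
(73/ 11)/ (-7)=-0.95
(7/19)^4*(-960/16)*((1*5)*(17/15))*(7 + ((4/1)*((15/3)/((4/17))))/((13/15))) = -1115120440/1694173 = -658.21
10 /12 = 0.83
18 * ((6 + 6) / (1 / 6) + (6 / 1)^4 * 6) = 141264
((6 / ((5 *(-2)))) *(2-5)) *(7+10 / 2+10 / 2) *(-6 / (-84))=2.19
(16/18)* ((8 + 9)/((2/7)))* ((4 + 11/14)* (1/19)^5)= 0.00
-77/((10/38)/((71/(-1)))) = 103873/5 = 20774.60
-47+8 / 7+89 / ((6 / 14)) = 3398 / 21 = 161.81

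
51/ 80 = 0.64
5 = 5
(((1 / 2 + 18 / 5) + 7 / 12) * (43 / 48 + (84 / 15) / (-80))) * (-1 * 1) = -278471 / 72000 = -3.87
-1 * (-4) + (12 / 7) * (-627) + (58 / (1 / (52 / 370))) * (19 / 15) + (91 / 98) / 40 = -329606161 / 310800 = -1060.51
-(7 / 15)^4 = -2401 / 50625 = -0.05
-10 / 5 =-2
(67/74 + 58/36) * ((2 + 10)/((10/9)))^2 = 293.53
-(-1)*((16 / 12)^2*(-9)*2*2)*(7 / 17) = -448 / 17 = -26.35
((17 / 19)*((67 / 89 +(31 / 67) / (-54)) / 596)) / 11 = 214421 / 2111045112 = 0.00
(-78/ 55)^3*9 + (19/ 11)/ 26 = -110757793/ 4325750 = -25.60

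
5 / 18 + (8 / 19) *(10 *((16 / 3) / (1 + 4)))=1631 / 342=4.77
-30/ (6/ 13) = -65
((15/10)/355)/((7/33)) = 99/4970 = 0.02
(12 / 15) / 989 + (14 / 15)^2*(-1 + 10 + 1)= 387724 / 44505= 8.71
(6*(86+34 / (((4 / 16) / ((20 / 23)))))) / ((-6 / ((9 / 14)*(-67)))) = 1416447 / 161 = 8797.81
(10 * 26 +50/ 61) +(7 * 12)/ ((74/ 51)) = 719332/ 2257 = 318.71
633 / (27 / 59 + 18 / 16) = 399.97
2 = 2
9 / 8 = 1.12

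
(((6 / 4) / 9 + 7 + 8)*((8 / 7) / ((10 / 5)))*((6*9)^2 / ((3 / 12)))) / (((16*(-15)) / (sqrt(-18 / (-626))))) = -6318*sqrt(313) / 1565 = -71.42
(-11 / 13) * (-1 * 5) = 55 / 13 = 4.23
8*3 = 24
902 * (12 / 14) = 5412 / 7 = 773.14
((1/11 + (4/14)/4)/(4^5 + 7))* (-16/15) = -0.00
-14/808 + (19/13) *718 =5511277/5252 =1049.37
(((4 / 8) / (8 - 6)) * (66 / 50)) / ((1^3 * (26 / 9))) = 297 / 2600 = 0.11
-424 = -424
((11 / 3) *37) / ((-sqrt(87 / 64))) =-116.36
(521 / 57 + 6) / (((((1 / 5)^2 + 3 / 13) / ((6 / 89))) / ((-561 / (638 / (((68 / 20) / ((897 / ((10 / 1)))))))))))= -6235175 / 49627468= -0.13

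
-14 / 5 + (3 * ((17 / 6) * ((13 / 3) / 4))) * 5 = 5189 / 120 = 43.24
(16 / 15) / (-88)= -2 / 165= -0.01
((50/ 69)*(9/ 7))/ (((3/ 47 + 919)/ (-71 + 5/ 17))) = -2118525/ 29556863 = -0.07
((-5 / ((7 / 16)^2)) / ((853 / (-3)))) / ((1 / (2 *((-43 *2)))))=-660480 / 41797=-15.80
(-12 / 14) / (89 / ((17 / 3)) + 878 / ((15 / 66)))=-510 / 2307949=-0.00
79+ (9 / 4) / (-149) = 47075 / 596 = 78.98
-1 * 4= -4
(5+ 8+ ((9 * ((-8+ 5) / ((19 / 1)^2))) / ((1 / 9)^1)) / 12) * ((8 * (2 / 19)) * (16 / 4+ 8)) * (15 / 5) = 2691504 / 6859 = 392.40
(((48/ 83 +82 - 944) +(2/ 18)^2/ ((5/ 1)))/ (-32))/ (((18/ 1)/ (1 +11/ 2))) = 376435891/ 38724480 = 9.72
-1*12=-12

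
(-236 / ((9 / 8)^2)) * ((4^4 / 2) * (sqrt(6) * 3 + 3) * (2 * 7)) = -27066368 * sqrt(6) / 27 - 27066368 / 27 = -3457968.84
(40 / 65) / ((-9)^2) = 8 / 1053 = 0.01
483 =483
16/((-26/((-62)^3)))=1906624/13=146663.38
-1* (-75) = 75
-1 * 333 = -333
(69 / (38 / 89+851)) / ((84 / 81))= 0.08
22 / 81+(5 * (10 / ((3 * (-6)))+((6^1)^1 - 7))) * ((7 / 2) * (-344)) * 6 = 4551142 / 81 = 56186.94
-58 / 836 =-29 / 418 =-0.07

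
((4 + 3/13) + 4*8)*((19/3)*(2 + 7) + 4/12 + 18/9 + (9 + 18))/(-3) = -40663/39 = -1042.64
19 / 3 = 6.33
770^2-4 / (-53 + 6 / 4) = 61068708 / 103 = 592900.08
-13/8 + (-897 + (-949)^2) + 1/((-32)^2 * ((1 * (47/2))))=21650437953/24064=899702.38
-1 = -1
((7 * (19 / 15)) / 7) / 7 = 19 / 105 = 0.18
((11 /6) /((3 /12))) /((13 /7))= 154 /39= 3.95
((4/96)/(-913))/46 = -1/1007952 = -0.00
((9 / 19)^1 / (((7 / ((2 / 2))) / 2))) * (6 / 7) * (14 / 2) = 108 / 133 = 0.81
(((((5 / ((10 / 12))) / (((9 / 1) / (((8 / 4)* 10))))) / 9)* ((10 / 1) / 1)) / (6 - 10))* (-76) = 7600 / 27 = 281.48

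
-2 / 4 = -1 / 2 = -0.50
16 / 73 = 0.22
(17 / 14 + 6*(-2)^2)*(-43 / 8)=-15179 / 112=-135.53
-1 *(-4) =4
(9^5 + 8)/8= 59057/8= 7382.12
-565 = -565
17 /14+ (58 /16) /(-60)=3877 /3360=1.15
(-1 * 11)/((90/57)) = -209/30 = -6.97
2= 2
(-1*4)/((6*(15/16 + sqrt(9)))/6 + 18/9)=-64/95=-0.67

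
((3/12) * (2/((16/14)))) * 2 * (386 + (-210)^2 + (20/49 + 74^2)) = 1224079/28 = 43717.11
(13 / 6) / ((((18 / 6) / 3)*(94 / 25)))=325 / 564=0.58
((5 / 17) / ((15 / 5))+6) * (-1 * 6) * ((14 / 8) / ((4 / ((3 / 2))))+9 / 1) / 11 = -96099 / 2992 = -32.12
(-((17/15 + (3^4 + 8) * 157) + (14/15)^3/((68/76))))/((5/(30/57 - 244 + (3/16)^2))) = 1758186498439/2584000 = 680412.73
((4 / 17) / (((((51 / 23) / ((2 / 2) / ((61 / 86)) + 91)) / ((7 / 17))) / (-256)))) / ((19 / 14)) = -4336912384 / 5694167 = -761.64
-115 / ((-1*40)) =23 / 8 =2.88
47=47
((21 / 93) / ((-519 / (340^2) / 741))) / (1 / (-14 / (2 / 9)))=12591961200 / 5363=2347932.35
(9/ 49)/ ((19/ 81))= 729/ 931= 0.78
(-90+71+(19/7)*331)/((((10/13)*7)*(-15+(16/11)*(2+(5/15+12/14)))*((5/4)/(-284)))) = 3581.98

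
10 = 10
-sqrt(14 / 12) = -1.08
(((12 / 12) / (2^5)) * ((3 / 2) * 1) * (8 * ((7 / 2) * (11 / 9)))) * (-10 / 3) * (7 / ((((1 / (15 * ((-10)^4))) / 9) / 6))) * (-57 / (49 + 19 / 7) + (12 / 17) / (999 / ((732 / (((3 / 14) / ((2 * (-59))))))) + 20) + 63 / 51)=-1266228868840031250 / 24802961597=-51051519.15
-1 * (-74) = 74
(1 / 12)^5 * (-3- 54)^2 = 361 / 27648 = 0.01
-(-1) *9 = 9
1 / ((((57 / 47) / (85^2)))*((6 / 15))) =1697875 / 114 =14893.64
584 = 584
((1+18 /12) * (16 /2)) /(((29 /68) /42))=57120 /29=1969.66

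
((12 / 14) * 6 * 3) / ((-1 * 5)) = -108 / 35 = -3.09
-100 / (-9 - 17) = 50 / 13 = 3.85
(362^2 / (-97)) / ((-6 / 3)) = 65522 / 97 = 675.48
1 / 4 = 0.25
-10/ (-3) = 10/ 3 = 3.33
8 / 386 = 4 / 193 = 0.02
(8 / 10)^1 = 4 / 5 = 0.80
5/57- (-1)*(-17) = -964/57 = -16.91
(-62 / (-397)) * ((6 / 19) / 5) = 372 / 37715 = 0.01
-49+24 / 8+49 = 3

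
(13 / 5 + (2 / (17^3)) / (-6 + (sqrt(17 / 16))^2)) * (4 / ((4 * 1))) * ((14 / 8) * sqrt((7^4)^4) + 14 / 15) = 3054056696588051 / 116438100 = 26229015.22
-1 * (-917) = 917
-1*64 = -64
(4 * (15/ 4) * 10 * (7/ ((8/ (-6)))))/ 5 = -315/ 2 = -157.50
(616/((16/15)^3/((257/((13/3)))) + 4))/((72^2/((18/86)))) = 2023875/327167392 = 0.01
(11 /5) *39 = 429 /5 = 85.80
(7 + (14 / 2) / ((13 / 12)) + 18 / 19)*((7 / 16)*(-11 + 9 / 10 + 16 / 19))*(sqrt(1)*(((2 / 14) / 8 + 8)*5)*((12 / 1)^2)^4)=-4721175791311104 / 4693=-1006003791031.56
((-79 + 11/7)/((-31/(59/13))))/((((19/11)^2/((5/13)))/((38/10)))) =3869338/696787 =5.55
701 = 701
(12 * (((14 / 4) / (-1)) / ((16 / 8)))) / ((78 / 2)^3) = -7 / 19773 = -0.00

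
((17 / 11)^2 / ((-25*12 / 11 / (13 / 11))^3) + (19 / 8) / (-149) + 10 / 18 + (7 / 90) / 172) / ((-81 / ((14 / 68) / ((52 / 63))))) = -553722531879181 / 333064717128000000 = -0.00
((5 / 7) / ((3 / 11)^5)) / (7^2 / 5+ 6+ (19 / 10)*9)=8052550 / 559629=14.39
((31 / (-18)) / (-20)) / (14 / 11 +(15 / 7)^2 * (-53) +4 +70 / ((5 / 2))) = -16709 / 40766760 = -0.00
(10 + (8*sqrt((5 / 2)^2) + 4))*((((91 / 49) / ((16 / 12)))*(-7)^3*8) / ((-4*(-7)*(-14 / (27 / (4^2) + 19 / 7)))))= 326859 / 224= 1459.19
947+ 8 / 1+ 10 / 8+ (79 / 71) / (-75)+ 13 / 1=20644709 / 21300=969.24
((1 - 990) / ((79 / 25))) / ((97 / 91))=-2249975 / 7663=-293.62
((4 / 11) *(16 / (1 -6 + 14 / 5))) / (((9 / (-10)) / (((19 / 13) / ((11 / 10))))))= 608000 / 155727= 3.90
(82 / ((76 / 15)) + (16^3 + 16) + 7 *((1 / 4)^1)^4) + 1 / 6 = 4128.38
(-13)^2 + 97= 266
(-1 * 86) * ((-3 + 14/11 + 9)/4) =-1720/11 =-156.36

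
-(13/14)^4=-28561/38416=-0.74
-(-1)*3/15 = 1/5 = 0.20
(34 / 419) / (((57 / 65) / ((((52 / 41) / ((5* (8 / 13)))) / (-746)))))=-37349 / 730485438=-0.00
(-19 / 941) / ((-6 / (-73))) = -1387 / 5646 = -0.25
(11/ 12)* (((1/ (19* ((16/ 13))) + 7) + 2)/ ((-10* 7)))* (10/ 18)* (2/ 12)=-30239/ 2757888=-0.01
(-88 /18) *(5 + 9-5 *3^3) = 591.56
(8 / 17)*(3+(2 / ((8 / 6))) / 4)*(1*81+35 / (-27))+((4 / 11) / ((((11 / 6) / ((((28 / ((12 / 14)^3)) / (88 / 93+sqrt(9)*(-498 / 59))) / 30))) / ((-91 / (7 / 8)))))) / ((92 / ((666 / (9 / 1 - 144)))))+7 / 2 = 555358117796161 / 4271296218750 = 130.02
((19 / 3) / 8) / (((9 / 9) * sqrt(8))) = 0.28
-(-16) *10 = 160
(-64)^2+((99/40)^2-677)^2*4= 1154806853201/640000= 1804385.71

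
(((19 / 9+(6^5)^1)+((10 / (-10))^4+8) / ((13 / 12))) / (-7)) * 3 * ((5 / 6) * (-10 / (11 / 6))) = 45550550 / 3003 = 15168.35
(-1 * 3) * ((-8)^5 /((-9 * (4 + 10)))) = -16384 /21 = -780.19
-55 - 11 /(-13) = -704 /13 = -54.15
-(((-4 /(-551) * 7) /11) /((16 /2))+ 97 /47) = -2.06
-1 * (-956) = 956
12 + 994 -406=600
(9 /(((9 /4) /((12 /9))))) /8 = 2 /3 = 0.67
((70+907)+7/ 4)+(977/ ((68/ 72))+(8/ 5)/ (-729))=498996311/ 247860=2013.22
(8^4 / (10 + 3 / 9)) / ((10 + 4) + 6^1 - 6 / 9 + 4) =18432 / 1085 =16.99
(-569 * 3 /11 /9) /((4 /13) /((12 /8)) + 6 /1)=-7397 /2662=-2.78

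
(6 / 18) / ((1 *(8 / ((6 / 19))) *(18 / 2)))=1 / 684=0.00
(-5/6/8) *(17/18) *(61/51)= -0.12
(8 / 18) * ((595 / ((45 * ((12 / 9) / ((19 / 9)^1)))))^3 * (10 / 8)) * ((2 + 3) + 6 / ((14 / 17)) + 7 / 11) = 8214795037925 / 124711488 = 65870.40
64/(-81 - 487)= -8/71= -0.11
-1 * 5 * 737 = -3685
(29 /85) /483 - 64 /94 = -1312397 /1929585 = -0.68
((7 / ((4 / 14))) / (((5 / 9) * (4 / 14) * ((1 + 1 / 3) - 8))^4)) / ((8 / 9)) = 562711519881 / 25600000000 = 21.98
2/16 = 1/8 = 0.12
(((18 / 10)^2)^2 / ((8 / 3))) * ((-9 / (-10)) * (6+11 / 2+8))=6908733 / 100000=69.09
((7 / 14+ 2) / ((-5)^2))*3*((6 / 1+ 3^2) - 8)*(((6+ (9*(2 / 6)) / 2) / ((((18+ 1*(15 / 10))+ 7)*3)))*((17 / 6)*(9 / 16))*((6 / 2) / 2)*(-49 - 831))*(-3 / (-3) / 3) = -58905 / 424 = -138.93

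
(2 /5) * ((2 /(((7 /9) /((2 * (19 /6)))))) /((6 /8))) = 304 /35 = 8.69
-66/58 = -33/29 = -1.14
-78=-78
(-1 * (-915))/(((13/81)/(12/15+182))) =13548222/13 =1042170.92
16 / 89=0.18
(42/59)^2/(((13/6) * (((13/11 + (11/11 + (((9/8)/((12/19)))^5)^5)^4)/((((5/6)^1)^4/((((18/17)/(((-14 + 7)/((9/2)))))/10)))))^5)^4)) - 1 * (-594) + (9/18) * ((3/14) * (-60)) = 587.57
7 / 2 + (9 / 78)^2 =2375 / 676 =3.51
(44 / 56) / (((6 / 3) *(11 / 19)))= 19 / 28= 0.68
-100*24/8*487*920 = -134412000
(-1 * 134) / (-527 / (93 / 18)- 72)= 67 / 87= 0.77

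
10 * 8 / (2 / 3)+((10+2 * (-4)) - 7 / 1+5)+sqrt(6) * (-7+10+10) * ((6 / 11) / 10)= 39 * sqrt(6) / 55+120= 121.74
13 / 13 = 1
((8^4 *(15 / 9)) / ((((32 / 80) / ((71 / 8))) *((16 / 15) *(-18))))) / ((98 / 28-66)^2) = -2272 / 1125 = -2.02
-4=-4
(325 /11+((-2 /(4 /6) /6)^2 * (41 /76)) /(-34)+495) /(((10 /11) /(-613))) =-36558258897 /103360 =-353698.33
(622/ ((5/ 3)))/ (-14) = -933/ 35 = -26.66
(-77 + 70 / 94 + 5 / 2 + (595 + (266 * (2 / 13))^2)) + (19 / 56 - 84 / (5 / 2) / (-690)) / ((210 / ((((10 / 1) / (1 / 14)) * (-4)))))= 421034880377 / 191823450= 2194.91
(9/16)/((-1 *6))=-0.09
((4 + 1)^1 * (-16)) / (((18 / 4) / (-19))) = 3040 / 9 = 337.78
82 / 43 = 1.91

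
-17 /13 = -1.31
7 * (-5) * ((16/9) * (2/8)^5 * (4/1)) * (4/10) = -7/72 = -0.10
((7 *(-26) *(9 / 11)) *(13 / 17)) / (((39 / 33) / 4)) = -6552 / 17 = -385.41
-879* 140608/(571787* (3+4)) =-30.88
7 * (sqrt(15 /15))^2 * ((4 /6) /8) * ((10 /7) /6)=5 /36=0.14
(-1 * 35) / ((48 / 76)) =-55.42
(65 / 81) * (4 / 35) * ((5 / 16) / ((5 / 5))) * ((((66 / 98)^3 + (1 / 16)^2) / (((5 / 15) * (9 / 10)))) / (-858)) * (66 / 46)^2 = -2562318275 / 36134905863168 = -0.00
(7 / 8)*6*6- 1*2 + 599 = 1257 / 2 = 628.50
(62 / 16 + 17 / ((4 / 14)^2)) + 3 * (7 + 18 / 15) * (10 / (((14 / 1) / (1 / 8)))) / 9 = 17839 / 84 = 212.37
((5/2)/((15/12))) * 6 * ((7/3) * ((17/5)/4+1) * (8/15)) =2072/75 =27.63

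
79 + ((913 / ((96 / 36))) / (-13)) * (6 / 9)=3195 / 52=61.44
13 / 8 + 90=733 / 8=91.62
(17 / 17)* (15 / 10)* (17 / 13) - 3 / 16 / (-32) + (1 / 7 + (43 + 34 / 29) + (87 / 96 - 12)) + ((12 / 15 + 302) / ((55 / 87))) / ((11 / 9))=1745585396141 / 4087283200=427.08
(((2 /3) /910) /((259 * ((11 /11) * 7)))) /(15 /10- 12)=-2 /51969645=-0.00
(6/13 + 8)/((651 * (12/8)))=220/25389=0.01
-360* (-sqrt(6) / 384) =15* sqrt(6) / 16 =2.30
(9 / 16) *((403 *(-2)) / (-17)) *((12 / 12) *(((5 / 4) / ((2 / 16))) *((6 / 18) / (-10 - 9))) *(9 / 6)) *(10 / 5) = -18135 / 1292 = -14.04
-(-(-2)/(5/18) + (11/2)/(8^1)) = -631/80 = -7.89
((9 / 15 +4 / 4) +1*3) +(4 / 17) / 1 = 411 / 85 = 4.84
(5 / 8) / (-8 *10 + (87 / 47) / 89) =-20915 / 2676424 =-0.01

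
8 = 8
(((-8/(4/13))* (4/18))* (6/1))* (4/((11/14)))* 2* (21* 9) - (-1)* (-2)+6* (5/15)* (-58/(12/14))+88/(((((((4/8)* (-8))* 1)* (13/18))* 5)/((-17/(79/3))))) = -11327164072/169455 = -66844.67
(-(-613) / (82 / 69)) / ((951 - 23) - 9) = 42297 / 75358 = 0.56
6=6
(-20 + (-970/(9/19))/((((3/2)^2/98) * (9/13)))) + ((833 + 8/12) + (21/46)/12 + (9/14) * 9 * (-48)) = -128297.04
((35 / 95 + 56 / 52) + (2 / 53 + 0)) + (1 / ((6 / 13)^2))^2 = 399053891 / 16965936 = 23.52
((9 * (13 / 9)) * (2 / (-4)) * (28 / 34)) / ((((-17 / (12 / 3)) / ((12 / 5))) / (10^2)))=302.28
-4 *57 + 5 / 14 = -3187 / 14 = -227.64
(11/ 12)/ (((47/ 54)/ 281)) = 27819/ 94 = 295.95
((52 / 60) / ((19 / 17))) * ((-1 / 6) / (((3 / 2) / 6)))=-442 / 855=-0.52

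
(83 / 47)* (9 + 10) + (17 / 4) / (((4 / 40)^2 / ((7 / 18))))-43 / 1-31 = 105607 / 846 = 124.83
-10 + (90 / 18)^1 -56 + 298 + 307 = 544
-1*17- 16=-33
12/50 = 6/25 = 0.24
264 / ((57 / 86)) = 7568 / 19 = 398.32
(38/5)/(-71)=-0.11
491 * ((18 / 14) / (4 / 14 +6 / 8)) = 17676 / 29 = 609.52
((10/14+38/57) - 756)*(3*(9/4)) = -5093.68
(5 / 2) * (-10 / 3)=-25 / 3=-8.33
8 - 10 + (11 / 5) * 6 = 56 / 5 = 11.20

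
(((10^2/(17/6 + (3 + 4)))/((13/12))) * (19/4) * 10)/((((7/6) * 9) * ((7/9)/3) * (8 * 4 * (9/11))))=235125/37583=6.26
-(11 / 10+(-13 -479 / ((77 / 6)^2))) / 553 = 877991 / 32787370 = 0.03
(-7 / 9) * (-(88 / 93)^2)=54208 / 77841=0.70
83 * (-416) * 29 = -1001312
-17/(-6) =17/6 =2.83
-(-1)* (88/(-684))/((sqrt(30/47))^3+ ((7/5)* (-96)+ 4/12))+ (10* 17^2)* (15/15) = 775500* sqrt(1410)/7977467292077+ 69164664388993420/23932401876231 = 2890.00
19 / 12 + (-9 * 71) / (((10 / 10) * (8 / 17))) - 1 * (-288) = -1068.29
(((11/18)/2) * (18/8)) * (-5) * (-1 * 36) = 495/4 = 123.75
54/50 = 27/25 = 1.08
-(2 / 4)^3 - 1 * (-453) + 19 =3775 / 8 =471.88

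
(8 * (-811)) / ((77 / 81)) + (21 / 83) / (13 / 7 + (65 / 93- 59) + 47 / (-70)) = -16218405285174 / 2376308011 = -6825.04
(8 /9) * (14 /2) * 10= 560 /9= 62.22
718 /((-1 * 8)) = -359 /4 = -89.75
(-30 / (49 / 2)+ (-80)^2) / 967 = 313540 / 47383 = 6.62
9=9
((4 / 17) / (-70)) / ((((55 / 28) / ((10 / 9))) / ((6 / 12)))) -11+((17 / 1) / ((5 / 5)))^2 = 2339362 / 8415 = 278.00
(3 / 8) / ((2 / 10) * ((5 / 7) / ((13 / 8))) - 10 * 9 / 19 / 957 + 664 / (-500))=-0.30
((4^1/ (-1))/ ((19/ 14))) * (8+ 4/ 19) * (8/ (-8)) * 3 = 26208/ 361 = 72.60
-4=-4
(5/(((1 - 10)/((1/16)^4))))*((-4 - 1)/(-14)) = -25/8257536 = -0.00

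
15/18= 5/6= 0.83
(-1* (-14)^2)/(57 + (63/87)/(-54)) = -102312/29747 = -3.44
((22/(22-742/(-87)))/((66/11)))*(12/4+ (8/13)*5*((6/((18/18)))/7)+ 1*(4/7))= 0.75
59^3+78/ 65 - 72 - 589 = 1023596/ 5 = 204719.20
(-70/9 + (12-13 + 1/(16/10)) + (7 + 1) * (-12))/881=-7499/63432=-0.12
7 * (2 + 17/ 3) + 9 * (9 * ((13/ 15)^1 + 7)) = 10363/ 15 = 690.87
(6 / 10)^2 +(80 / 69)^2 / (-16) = 32849 / 119025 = 0.28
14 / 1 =14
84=84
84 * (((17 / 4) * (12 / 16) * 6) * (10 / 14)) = 2295 / 2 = 1147.50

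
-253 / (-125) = 253 / 125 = 2.02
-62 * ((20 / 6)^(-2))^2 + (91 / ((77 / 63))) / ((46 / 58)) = 118119717 / 1265000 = 93.38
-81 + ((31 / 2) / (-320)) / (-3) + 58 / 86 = -6630347 / 82560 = -80.31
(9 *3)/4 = 27/4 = 6.75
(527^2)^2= 77133397441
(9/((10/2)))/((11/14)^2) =1764/605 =2.92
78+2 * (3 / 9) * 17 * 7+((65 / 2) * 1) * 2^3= 1252 / 3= 417.33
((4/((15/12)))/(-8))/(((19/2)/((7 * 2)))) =-56/95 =-0.59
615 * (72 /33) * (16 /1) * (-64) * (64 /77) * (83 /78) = -13381140480 /11011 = -1215252.06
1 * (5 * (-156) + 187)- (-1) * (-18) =-611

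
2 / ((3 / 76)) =152 / 3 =50.67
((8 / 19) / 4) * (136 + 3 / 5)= 1366 / 95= 14.38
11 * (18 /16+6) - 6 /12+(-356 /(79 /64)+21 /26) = -1723079 /8216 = -209.72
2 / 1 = 2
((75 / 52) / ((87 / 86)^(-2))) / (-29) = -19575 / 384592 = -0.05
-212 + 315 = 103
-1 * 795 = -795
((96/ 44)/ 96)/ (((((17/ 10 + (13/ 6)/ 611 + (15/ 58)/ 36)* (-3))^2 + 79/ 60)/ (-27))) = -60191715600/ 2712786690097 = -0.02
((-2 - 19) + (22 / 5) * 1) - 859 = -4378 / 5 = -875.60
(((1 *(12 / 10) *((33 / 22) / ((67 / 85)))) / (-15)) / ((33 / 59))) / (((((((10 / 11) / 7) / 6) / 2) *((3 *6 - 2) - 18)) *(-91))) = -3009 / 21775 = -0.14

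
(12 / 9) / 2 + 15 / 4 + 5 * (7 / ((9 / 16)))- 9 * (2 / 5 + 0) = 11347 / 180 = 63.04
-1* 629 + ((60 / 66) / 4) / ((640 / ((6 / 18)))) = -5313791 / 8448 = -629.00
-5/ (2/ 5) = -25/ 2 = -12.50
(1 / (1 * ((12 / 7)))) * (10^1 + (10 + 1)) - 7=21 / 4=5.25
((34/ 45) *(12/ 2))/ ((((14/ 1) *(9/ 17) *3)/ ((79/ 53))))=45662/ 150255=0.30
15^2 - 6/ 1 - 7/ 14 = 437/ 2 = 218.50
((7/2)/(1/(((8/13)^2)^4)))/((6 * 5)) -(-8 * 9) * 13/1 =11452888682968/12235960815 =936.00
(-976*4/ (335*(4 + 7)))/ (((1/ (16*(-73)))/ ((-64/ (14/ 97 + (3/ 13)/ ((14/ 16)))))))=-1287999684608/ 6636685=-194072.75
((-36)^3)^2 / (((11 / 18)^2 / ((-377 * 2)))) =-531779217555456 / 121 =-4394869566574.02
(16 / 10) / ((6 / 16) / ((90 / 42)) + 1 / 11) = 704 / 117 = 6.02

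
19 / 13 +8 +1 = 136 / 13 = 10.46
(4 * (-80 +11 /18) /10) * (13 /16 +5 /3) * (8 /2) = -314.91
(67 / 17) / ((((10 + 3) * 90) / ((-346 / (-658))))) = 0.00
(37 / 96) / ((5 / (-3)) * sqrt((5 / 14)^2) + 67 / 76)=4921 / 3656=1.35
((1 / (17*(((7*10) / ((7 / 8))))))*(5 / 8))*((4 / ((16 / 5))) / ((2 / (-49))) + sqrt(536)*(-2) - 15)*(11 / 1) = -11*sqrt(134) / 544 - 4015 / 17408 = -0.46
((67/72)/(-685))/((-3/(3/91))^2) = -67/408418920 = -0.00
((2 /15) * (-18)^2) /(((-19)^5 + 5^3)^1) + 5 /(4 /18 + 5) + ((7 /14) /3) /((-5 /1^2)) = 322613321 /349112334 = 0.92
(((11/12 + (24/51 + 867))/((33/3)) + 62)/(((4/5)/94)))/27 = 74325565/121176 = 613.37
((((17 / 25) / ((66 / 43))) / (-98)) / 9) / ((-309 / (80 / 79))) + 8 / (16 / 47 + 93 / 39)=192942113444 / 65721857355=2.94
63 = 63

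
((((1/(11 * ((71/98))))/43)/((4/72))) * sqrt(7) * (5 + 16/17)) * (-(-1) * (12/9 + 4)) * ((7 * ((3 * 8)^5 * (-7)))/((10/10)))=-370741302263808 * sqrt(7)/570911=-1718112431.76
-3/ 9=-1/ 3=-0.33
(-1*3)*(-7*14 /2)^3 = 352947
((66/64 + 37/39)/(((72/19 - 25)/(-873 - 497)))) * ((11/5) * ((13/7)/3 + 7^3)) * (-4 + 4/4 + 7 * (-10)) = -332767543427/47151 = -7057486.45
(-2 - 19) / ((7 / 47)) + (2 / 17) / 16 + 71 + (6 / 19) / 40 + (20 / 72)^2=-69.91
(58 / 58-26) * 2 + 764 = 714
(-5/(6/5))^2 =625/36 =17.36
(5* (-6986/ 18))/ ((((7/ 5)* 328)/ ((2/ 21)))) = -12475/ 30996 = -0.40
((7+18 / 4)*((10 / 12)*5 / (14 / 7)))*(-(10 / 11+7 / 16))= -45425 / 1408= -32.26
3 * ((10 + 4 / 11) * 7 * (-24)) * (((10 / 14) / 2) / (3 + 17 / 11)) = -2052 / 5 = -410.40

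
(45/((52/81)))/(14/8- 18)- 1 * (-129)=21072/169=124.69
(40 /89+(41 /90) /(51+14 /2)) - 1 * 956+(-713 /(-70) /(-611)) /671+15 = -1254009457769531 /1333282810860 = -940.54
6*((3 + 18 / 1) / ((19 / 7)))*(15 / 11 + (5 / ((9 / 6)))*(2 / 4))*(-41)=-1205400 / 209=-5767.46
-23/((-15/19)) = 437/15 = 29.13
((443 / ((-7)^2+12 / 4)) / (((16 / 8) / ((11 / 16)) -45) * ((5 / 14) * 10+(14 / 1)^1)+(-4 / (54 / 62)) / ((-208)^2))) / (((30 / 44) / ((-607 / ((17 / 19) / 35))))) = 113413122766944 / 282725856835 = 401.14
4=4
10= 10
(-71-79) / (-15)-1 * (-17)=27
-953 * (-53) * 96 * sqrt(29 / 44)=2424432 * sqrt(319) / 11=3936521.83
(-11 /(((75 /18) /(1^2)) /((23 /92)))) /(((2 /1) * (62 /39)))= -1287 /6200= -0.21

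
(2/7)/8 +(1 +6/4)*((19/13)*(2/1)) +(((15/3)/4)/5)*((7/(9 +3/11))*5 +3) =335527/37128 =9.04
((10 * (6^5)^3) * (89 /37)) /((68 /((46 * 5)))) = 38253921439867.73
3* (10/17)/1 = 30/17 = 1.76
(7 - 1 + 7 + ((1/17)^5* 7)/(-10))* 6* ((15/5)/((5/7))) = 327.60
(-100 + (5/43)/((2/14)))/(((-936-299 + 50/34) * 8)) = 14501/1442736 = 0.01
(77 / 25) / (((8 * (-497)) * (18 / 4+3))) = -11 / 106500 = -0.00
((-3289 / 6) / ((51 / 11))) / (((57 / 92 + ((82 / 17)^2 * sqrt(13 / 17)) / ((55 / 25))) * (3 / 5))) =1597787618571430 / 1114303201004223 - 4812952079821600 * sqrt(221) / 3342909603012669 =-19.97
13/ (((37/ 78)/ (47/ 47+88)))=90246/ 37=2439.08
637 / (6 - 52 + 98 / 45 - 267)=-28665 / 13987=-2.05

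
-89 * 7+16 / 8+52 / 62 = -19225 / 31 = -620.16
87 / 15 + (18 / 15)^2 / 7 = 1051 / 175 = 6.01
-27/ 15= -9/ 5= -1.80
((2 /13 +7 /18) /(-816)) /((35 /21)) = -127 /318240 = -0.00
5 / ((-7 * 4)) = -5 / 28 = -0.18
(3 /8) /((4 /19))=57 /32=1.78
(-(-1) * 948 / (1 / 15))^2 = 202208400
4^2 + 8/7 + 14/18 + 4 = 1381/63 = 21.92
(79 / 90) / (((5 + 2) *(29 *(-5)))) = -79 / 91350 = -0.00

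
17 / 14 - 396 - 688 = -15159 / 14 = -1082.79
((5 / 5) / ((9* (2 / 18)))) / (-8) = -1 / 8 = -0.12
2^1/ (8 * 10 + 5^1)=2/ 85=0.02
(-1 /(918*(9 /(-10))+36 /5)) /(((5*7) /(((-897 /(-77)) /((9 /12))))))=92 /169785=0.00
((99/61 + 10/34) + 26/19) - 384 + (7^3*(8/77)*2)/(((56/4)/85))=11272882/216733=52.01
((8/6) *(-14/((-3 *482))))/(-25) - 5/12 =-90487/216900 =-0.42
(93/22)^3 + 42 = 1251573/10648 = 117.54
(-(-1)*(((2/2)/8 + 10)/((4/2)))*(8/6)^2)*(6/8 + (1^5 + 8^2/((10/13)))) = 15291/20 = 764.55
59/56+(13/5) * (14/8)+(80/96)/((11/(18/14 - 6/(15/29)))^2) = 6.34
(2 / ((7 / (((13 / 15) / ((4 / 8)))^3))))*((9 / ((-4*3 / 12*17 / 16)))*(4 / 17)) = -2249728 / 758625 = -2.97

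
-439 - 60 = -499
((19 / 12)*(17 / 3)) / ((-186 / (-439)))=141797 / 6696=21.18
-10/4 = -5/2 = -2.50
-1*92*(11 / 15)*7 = -7084 / 15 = -472.27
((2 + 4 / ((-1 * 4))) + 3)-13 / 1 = -9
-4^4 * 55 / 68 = -3520 / 17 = -207.06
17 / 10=1.70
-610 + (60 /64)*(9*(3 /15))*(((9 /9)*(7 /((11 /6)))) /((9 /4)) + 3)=-105965 /176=-602.07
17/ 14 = 1.21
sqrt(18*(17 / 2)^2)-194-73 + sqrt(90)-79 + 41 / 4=-1343 / 4 + 3*sqrt(10) + 51*sqrt(2) / 2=-290.20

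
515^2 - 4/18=2387023/9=265224.78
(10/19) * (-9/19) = -90/361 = -0.25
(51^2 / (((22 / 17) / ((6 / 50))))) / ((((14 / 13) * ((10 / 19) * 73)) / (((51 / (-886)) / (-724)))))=1671004647 / 3605669144000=0.00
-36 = -36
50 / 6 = 25 / 3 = 8.33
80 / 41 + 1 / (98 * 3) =23561 / 12054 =1.95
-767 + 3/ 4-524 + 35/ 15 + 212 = -12911/ 12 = -1075.92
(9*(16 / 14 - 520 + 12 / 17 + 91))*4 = -1829916 / 119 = -15377.45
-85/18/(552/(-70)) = 2975/4968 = 0.60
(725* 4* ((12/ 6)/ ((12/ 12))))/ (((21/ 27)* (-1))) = -52200/ 7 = -7457.14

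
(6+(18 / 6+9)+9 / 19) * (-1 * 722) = -13338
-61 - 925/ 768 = -47773/ 768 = -62.20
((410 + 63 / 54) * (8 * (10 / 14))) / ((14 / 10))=246700 / 147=1678.23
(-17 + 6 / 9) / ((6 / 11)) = -539 / 18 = -29.94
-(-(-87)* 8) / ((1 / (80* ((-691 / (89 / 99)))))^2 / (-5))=104228311410432000 / 7921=13158478905495.77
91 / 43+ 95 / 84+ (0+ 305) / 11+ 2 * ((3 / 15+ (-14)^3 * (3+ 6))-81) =-9838164781 / 198660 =-49522.63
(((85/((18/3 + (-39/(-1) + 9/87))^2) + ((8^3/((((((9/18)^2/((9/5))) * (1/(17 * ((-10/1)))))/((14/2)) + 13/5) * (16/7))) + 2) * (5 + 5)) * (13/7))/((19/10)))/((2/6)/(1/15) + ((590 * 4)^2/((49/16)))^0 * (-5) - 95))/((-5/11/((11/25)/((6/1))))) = 52850478391500053/36114807773948400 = 1.46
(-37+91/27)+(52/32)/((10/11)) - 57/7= -604573/15120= -39.98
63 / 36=7 / 4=1.75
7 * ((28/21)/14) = 0.67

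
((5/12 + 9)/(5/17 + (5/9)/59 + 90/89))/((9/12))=10087171/1056290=9.55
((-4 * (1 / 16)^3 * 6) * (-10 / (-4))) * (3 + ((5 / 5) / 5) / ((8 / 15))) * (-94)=19035 / 4096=4.65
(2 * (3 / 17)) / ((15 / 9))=18 / 85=0.21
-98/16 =-49/8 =-6.12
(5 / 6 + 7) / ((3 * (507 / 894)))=7003 / 1521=4.60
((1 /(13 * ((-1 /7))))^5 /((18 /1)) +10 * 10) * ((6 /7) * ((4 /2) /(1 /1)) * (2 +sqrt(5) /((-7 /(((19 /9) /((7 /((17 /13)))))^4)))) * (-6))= -5346484744 /2599051 +29097014171980291652 * sqrt(5) /8185560987322279197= -2049.14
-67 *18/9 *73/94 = -4891/47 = -104.06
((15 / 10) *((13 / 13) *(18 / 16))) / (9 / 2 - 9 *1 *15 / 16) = -3 / 7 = -0.43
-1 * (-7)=7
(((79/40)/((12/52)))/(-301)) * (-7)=1027/5160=0.20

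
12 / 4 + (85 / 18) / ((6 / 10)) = 587 / 54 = 10.87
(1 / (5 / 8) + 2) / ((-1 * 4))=-9 / 10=-0.90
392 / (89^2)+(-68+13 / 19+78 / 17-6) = -175711663 / 2558483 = -68.68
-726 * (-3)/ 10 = 1089/ 5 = 217.80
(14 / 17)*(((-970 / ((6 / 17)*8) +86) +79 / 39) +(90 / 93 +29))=-185.75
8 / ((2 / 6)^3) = 216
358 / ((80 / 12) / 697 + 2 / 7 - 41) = -5240046 / 595795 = -8.80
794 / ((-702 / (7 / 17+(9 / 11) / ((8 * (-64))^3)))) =-4102901666491 / 8809649012736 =-0.47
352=352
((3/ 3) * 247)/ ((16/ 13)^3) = 542659/ 4096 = 132.49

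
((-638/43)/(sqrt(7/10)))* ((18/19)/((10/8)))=-45936* sqrt(70)/28595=-13.44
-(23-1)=-22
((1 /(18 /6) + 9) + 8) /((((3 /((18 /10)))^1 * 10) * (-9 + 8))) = -26 /25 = -1.04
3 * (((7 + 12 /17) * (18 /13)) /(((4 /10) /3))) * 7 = 371385 /221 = 1680.48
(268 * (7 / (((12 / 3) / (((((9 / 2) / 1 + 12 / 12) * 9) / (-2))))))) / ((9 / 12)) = -15477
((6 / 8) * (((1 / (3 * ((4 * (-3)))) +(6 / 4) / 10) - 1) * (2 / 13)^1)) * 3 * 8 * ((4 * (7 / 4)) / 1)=-1106 / 65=-17.02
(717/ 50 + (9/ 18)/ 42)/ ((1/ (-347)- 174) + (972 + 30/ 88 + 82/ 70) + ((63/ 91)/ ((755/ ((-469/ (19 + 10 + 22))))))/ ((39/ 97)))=49907242162349/ 2780137269335715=0.02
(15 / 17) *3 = 45 / 17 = 2.65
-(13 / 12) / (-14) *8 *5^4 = 8125 / 21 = 386.90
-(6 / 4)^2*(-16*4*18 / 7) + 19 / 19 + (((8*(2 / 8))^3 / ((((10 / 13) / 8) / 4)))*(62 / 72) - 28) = 198407 / 315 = 629.86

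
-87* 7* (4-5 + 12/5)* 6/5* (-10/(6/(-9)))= -76734/5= -15346.80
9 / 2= 4.50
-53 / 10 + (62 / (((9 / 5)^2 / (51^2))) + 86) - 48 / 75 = 22433527 / 450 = 49852.28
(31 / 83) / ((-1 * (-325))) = 31 / 26975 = 0.00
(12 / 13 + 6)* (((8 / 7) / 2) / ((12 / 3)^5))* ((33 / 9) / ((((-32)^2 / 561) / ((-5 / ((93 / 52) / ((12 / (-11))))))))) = 42075 / 1777664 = 0.02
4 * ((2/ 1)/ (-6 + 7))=8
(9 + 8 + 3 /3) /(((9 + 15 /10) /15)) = 180 /7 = 25.71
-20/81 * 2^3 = -160/81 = -1.98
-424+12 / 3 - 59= -479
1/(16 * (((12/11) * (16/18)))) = 33/512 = 0.06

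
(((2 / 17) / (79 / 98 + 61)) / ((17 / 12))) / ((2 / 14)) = 5488 / 583491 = 0.01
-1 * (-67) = 67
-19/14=-1.36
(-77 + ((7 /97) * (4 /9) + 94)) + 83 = 87328 /873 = 100.03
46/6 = 23/3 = 7.67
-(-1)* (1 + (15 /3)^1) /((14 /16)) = 6.86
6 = 6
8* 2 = 16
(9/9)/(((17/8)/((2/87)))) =16/1479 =0.01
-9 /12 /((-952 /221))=39 /224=0.17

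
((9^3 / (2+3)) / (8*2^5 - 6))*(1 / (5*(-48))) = -243 / 100000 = -0.00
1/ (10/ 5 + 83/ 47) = 47/ 177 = 0.27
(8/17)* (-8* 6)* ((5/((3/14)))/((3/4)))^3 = -2809856000/4131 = -680187.85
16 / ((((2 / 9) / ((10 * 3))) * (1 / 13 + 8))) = 1872 / 7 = 267.43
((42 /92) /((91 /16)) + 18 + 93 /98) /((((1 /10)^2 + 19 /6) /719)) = 60136620750 /13962403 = 4307.04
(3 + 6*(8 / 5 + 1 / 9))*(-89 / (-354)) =17711 / 5310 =3.34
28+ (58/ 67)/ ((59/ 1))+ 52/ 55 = 6296366/ 217415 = 28.96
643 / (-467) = -643 / 467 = -1.38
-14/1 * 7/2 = -49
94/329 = 2/7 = 0.29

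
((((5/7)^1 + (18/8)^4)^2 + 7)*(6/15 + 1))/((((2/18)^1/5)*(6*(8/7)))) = 6752939091/1048576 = 6440.10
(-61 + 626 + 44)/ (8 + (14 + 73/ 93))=56637/ 2119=26.73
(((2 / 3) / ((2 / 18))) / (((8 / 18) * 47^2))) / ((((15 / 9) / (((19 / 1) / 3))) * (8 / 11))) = 5643 / 176720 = 0.03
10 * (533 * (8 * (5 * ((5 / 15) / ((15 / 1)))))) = 42640 / 9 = 4737.78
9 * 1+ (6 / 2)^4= 90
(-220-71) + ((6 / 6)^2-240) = -530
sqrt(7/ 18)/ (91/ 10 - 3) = 5* sqrt(14)/ 183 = 0.10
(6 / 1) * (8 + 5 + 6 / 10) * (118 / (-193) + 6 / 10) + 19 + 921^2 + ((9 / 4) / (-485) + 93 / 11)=848267.52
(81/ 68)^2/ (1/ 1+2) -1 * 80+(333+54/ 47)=55336469/ 217328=254.62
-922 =-922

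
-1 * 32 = -32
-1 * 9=-9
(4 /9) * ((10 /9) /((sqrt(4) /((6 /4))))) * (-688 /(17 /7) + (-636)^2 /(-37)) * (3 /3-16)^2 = -1763656000 /1887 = -934634.87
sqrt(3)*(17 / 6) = 17*sqrt(3) / 6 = 4.91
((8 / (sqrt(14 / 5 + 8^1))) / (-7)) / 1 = -4* sqrt(30) / 63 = -0.35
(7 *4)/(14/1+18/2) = 1.22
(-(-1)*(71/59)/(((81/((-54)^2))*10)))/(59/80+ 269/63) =1288224/1488983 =0.87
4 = 4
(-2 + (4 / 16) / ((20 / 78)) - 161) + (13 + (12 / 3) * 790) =120439 / 40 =3010.98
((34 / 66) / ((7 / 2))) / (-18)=-17 / 2079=-0.01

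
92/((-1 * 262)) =-46/131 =-0.35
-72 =-72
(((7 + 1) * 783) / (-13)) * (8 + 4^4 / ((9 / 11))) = -2010048 / 13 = -154619.08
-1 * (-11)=11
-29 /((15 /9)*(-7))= 87 /35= 2.49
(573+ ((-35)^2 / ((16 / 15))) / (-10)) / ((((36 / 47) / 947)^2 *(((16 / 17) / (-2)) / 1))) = -6095694176237 / 4096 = -1488206586.00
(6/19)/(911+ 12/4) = 3/8683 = 0.00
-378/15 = -126/5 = -25.20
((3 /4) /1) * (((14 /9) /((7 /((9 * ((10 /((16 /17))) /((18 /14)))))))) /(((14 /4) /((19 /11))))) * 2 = 1615 /132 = 12.23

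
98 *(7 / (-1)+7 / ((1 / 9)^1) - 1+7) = 6076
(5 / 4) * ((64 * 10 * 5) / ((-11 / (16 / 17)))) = -64000 / 187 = -342.25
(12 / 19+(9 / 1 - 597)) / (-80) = 279 / 38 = 7.34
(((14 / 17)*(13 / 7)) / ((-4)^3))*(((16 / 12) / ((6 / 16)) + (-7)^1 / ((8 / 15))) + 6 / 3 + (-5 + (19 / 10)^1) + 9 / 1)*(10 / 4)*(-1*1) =-7813 / 78336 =-0.10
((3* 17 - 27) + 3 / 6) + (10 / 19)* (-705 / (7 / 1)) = -7583 / 266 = -28.51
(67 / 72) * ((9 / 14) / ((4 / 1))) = 67 / 448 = 0.15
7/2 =3.50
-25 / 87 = -0.29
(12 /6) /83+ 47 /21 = 3943 /1743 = 2.26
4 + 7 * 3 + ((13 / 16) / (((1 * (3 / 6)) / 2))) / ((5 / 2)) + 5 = 313 / 10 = 31.30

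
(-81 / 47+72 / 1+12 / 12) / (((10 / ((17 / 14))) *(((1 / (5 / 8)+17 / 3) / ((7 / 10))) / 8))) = 34170 / 5123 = 6.67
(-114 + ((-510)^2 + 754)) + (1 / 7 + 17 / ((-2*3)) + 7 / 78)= 71181310 / 273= 260737.40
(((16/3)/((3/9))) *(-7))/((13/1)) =-112/13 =-8.62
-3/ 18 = -1/ 6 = -0.17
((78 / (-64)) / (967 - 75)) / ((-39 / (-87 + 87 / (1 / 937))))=10179 / 3568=2.85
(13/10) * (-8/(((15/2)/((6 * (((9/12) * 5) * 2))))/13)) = -4056/5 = -811.20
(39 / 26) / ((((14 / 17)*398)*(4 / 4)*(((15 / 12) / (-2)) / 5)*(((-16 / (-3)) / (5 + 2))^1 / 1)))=-153 / 3184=-0.05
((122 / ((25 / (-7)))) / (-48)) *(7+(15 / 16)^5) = 3458446789 / 629145600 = 5.50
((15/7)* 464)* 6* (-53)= -2213280/7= -316182.86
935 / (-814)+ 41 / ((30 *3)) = -1154 / 1665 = -0.69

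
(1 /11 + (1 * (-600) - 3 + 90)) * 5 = -28210 /11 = -2564.55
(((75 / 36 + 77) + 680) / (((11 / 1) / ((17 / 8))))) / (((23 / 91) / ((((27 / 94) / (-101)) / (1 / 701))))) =-88904049507 / 76863424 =-1156.65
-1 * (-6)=6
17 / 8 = 2.12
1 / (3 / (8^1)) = 8 / 3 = 2.67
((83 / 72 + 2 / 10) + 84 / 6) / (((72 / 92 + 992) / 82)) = 1.27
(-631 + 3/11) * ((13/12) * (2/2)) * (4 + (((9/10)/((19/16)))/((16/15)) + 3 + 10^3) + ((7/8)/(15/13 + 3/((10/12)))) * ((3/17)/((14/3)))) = -24190574173753/35132064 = -688561.14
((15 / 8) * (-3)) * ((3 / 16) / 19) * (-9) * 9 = 4.50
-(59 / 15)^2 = -3481 / 225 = -15.47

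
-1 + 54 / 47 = 7 / 47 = 0.15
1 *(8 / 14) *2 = 8 / 7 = 1.14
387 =387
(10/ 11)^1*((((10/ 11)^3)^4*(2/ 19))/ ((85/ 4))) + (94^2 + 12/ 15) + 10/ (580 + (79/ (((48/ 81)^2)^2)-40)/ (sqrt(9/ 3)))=1372182636614622826803801346229592808/ 155279993568102047125270461271435-25796541808640*sqrt(3)/ 2785082540087999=8836.81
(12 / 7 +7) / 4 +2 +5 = 257 / 28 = 9.18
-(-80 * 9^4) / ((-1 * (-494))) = 262440 / 247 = 1062.51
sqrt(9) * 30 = 90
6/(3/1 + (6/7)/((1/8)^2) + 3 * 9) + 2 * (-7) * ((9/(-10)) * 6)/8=18851/1980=9.52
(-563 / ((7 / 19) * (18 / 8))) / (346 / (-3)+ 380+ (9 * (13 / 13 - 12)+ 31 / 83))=-4.09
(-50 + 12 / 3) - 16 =-62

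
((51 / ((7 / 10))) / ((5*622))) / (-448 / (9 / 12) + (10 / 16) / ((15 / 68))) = -102 / 2588453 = -0.00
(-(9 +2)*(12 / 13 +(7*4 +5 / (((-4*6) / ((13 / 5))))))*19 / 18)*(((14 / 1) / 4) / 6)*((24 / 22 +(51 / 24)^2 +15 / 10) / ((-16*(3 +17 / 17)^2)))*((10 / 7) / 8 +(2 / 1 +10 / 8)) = 18.30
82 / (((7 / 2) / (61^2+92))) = 89333.14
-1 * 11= -11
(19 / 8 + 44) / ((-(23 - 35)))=371 / 96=3.86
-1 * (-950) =950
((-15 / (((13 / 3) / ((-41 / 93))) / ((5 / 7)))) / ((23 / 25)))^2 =5909765625 / 4209803689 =1.40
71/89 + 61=61.80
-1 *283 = -283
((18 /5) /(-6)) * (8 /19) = -24 /95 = -0.25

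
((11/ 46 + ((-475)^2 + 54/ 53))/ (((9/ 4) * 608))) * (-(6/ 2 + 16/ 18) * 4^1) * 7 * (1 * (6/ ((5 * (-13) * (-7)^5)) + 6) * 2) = -215510.66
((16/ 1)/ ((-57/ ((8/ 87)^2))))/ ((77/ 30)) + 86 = 952306202/ 11073447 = 86.00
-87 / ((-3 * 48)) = 29 / 48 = 0.60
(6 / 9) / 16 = 1 / 24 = 0.04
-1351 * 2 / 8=-1351 / 4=-337.75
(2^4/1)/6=8/3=2.67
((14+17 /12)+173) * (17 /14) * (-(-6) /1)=5491 /4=1372.75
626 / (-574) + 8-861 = -245124 / 287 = -854.09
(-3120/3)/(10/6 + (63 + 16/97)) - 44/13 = -2382212/122629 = -19.43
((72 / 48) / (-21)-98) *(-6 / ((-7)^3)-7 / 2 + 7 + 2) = -541.11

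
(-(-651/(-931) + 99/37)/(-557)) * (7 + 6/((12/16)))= 249120/2740997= 0.09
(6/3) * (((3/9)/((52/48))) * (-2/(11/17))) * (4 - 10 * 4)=9792/143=68.48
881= 881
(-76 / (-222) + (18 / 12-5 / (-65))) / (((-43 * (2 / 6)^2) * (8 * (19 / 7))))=-116319 / 6287632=-0.02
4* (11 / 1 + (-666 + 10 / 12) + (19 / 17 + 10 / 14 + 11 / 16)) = -3722209 / 1428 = -2606.59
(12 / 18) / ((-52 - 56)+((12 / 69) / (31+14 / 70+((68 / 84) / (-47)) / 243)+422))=860547553 / 405325092693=0.00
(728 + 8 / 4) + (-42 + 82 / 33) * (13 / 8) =665.79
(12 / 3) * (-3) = -12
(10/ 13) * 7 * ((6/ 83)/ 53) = 420/ 57187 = 0.01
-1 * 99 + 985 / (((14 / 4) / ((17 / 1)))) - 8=32741 / 7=4677.29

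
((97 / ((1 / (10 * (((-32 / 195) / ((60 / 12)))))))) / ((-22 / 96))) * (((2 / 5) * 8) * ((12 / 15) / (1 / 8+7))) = 50855936 / 1018875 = 49.91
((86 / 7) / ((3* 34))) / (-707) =-43 / 252399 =-0.00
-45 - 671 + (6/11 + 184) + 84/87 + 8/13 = -2197386/4147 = -529.87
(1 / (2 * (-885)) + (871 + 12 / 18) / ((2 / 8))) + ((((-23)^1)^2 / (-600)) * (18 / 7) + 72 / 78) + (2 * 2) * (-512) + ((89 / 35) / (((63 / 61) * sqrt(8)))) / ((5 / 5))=5429 * sqrt(2) / 8820 + 771698201 / 536900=1438.19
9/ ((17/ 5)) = 45/ 17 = 2.65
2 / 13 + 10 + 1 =145 / 13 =11.15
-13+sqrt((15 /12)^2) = -47 /4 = -11.75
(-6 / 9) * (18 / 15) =-4 / 5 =-0.80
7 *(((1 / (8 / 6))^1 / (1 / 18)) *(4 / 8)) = 47.25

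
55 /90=11 /18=0.61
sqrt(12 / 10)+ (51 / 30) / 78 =17 / 780+ sqrt(30) / 5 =1.12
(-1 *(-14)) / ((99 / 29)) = 406 / 99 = 4.10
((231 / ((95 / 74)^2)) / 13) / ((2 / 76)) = 409.70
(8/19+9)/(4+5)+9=1718/171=10.05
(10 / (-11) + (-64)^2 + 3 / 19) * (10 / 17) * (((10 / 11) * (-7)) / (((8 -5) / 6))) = -1198269800 / 39083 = -30659.62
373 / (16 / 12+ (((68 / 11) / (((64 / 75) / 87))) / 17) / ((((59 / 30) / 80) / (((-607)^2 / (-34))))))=-12345927 / 540929143993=-0.00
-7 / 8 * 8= -7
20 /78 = 10 /39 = 0.26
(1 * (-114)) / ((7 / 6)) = -684 / 7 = -97.71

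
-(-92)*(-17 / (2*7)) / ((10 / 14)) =-782 / 5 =-156.40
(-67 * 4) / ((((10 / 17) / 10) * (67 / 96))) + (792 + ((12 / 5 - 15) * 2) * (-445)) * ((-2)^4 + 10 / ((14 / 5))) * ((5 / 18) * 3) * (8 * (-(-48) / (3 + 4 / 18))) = 163302144 / 7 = 23328877.71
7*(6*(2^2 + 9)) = 546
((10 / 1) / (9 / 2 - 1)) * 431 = 8620 / 7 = 1231.43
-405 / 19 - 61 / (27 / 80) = -103655 / 513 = -202.06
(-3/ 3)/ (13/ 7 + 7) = -7/ 62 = -0.11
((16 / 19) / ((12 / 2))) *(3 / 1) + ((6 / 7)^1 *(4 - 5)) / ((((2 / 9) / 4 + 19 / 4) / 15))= -51872 / 23009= -2.25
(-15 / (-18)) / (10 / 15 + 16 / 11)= 11 / 28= 0.39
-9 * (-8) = 72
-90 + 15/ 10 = -177/ 2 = -88.50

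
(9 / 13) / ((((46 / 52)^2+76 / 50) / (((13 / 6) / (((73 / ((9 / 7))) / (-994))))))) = -10799100 / 946883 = -11.40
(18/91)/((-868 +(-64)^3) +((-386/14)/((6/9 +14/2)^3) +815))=-0.00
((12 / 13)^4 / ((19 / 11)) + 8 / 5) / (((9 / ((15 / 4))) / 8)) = 6.73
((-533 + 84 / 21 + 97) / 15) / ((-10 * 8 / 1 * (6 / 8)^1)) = 12 / 25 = 0.48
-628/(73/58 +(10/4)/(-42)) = -1529808/2921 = -523.73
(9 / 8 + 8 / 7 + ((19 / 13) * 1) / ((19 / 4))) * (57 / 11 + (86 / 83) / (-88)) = 13.32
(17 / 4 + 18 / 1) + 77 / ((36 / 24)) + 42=1387 / 12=115.58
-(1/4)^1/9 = -1/36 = -0.03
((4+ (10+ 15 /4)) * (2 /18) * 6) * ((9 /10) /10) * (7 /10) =1491 /2000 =0.75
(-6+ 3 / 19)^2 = 12321 / 361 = 34.13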